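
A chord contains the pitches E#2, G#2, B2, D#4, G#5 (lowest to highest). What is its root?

Reordering E#, G#, B, D# into stacked thirds gives E#–G#–B–D#; the bottom of that stack, E#, is the root.

E#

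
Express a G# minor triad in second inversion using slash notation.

G#m/D#

Second inversion of G# minor has the fifth (D#) in the bass. As a slash chord: G#m/D#.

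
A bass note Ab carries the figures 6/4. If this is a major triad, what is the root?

The figures 6/4 mean the fifth of the chord is in the bass. If Ab is the fifth of a major triad, the root is Db (chord tones Db–F–Ab).

Db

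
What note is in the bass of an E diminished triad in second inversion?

Bb

The fifth of E diminished (E–G–Bb) is Bb; that is the bass in second inversion.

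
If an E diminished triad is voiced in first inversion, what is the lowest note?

G

E diminished is E–G–Bb. First inversion places the third in the bass: G.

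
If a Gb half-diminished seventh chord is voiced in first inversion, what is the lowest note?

The third of Gb half-diminished seventh (Gb–Bbb–Dbb–Fb) is Bbb; that is the bass in first inversion.

Bbb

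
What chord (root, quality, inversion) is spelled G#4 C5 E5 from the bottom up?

C augmented, second inversion

The distinct note names are G#, C, E. Stacked in thirds they read C–E–G#, which is an augmented triad on C.
With the fifth (G#) in the bass, the chord is in second inversion (figured bass 6/4).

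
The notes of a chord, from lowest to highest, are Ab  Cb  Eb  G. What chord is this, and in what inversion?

Ab minor-major seventh, root position

The pitch classes Ab, Cb, Eb, G arrange in thirds as Ab–Cb–Eb–G: an Ab minor-major seventh chord.
Ab is the root of Ab minor-major seventh; root in the bass means root position (figured bass 7).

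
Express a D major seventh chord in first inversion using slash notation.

Dmaj7/F#

First inversion of D major seventh has the third (F#) in the bass. As a slash chord: Dmaj7/F#.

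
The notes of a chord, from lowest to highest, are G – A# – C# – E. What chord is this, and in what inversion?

The distinct note names are G, A#, C#, E. Stacked in thirds they read A#–C#–E–G, which is a diminished seventh chord on A#.
With the seventh (G) in the bass, the chord is in third inversion (figured bass 4/2).

A# diminished seventh, third inversion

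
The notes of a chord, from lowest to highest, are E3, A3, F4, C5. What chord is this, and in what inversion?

The distinct note names are E, A, F, C. Stacked in thirds they read F–A–C–E, which is a major seventh chord on F.
E is the seventh of F major seventh; seventh in the bass means third inversion (figured bass 4/2).

F major seventh, third inversion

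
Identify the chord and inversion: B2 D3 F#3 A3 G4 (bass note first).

G major ninth, first inversion

The distinct note names are B, D, F#, A, G. Stacked in thirds they read G–B–D–F#–A, which is a major ninth chord on G.
The lowest note is B, the third of the chord, so this is first inversion.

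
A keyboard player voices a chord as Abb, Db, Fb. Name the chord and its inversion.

Db diminished, second inversion

The distinct note names are Abb, Db, Fb. Stacked in thirds they read Db–Fb–Abb, which is a diminished triad on Db.
With the fifth (Abb) in the bass, the chord is in second inversion (figured bass 6/4).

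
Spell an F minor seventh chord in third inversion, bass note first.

Eb, F, Ab, C

The chord tones are F–Ab–C–Eb. With the seventh (Eb) lowest for third inversion: Eb, F, Ab, C.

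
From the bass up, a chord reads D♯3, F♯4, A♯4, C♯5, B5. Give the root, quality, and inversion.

B major ninth, first inversion

The pitch classes D#, F#, A#, C#, B arrange in thirds as B–D#–F#–A#–C#: a B major ninth chord.
D# is the third of B major ninth; third in the bass means first inversion.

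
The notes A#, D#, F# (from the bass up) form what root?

Reordering A#, D#, F# into stacked thirds gives D#–F#–A#; the bottom of that stack, D#, is the root.

D#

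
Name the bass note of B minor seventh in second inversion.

B minor seventh is B–D–F#–A. Second inversion places the fifth in the bass: F#.

F#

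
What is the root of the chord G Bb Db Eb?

Eb

Reordering G, Bb, Db, Eb into stacked thirds gives Eb–G–Bb–Db; the bottom of that stack, Eb, is the root.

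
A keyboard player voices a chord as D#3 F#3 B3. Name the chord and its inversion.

B major, first inversion

The pitch classes D#, F#, B arrange in thirds as B–D#–F#: a B major triad.
The lowest note is D#, the third of the chord, so this is first inversion (figured bass 6).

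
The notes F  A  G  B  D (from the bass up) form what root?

G

F, A, G, B, D are the tones of a G dominant ninth chord (G–B–D–F–A), making G the root.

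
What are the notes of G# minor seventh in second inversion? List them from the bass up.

The chord tones are G#–B–D#–F#. With the fifth (D#) lowest for second inversion: D#, F#, G#, B.

D#, F#, G#, B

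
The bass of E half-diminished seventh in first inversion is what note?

The third of E half-diminished seventh (E–G–Bb–D) is G; that is the bass in first inversion.

G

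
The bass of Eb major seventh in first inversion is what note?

G

In first inversion the third is lowest. For Eb major seventh (Eb–G–Bb–D) that is G.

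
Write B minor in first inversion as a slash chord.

First inversion of B minor has the third (D) in the bass. As a slash chord: Bm/D.

Bm/D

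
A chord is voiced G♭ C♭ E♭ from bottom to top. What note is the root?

Cb

Reordering Gb, Cb, Eb into stacked thirds gives Cb–Eb–Gb; the bottom of that stack, Cb, is the root.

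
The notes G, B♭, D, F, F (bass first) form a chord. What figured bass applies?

The notes G, Bb, D, F stack in thirds as G–Bb–D–F — a G minor seventh chord. The bass G is the root, so this is root position: figured 7.

7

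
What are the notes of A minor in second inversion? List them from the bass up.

The chord tones are A–C–E. With the fifth (E) lowest for second inversion: E, A, C.

E, A, C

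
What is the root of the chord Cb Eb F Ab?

F

Cb, Eb, F, Ab are the tones of an F half-diminished seventh chord (F–Ab–Cb–Eb), making F the root.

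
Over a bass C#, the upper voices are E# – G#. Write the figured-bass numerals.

5/3

The notes C#, E#, G# stack in thirds as C#–E#–G# — a C# major triad. The bass C# is the root, so this is root position: figured 5/3.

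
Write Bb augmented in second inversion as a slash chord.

Second inversion of Bb augmented has the fifth (F#) in the bass. As a slash chord: Bbaug/F#.

Bbaug/F#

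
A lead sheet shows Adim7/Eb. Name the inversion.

second inversion

Adim7/Eb means A diminished seventh with Eb in the bass. Eb is the fifth of A diminished seventh (A–C–Eb–Gb), so this is second inversion.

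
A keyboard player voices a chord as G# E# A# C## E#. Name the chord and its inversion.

A# dominant seventh, third inversion

Reducing to letter names: G#, E#, A#, C##. These stack in thirds as A#–C##–E#–G# — an A# dominant seventh chord.
G# is the seventh of A# dominant seventh; seventh in the bass means third inversion (figured bass 4/2).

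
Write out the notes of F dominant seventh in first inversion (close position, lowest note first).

Spelling F dominant seventh: F–A–C–Eb. In first inversion the third is bass, giving A, C, Eb, F from the bottom.

A, C, Eb, F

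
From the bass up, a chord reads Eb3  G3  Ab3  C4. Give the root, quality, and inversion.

The distinct note names are Eb, G, Ab, C. Stacked in thirds they read Ab–C–Eb–G, which is a major seventh chord on Ab.
Eb is the fifth of Ab major seventh; fifth in the bass means second inversion (figured bass 4/3).

Ab major seventh, second inversion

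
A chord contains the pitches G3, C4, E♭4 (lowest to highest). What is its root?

The distinct letter names are G, C, Eb. Arranged as a stack of thirds they read C–Eb–G, so C is the root (a C minor triad).

C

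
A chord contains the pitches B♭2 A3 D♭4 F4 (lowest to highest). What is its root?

Bb

The distinct letter names are Bb, A, Db, F. Arranged as a stack of thirds they read Bb–Db–F–A, so Bb is the root (a Bb minor-major seventh chord).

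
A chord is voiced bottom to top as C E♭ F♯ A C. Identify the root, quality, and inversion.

Reducing to letter names: C, Eb, F#, A. These stack in thirds as F#–A–C–Eb — an F# diminished seventh chord.
The lowest note is C, the fifth of the chord, so this is second inversion (figured bass 4/3).

F# diminished seventh, second inversion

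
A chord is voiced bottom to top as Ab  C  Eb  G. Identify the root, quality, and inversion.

Ab major seventh, root position

The distinct note names are Ab, C, Eb, G. Stacked in thirds they read Ab–C–Eb–G, which is a major seventh chord on Ab.
With the root (Ab) in the bass, the chord is in root position (figured bass 7).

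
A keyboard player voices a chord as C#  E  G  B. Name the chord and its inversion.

C# half-diminished seventh, root position

Reducing to letter names: C#, E, G, B. These stack in thirds as C#–E–G–B — a C# half-diminished seventh chord.
C# is the root of C# half-diminished seventh; root in the bass means root position (figured bass 7).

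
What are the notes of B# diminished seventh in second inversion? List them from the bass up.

The chord tones are B#–D#–F#–A. With the fifth (F#) lowest for second inversion: F#, A, B#, D#.

F#, A, B#, D#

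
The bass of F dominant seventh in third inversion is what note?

Eb

F dominant seventh is F–A–C–Eb. Third inversion places the seventh in the bass: Eb.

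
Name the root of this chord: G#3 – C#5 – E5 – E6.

The distinct letter names are G#, C#, E. Arranged as a stack of thirds they read C#–E–G#, so C# is the root (a C# minor triad).

C#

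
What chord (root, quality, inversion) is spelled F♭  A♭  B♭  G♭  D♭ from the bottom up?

Reducing to letter names: Fb, Ab, Bb, Gb, Db. These stack in thirds as Gb–Bb–Db–Fb–Ab — a Gb dominant ninth chord.
Fb is the seventh of Gb dominant ninth; seventh in the bass means third inversion.

Gb dominant ninth, third inversion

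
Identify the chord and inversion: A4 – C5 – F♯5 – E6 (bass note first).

F# half-diminished seventh, first inversion

The pitch classes A, C, F#, E arrange in thirds as F#–A–C–E: an F# half-diminished seventh chord.
With the third (A) in the bass, the chord is in first inversion (figured bass 6/5).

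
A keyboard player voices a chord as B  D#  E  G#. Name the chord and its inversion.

The distinct note names are B, D#, E, G#. Stacked in thirds they read E–G#–B–D#, which is a major seventh chord on E.
With the fifth (B) in the bass, the chord is in second inversion (figured bass 4/3).

E major seventh, second inversion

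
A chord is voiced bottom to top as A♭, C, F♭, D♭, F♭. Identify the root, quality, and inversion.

Db minor-major seventh, second inversion

Reducing to letter names: Ab, C, Fb, Db. These stack in thirds as Db–Fb–Ab–C — a Db minor-major seventh chord.
The lowest note is Ab, the fifth of the chord, so this is second inversion (figured bass 4/3).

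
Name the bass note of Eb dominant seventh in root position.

In root position the root is lowest. For Eb dominant seventh (Eb–G–Bb–Db) that is Eb.

Eb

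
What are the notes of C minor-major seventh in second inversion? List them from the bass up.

Spelling C minor-major seventh: C–Eb–G–B. In second inversion the fifth is bass, giving G, B, C, Eb from the bottom.

G, B, C, Eb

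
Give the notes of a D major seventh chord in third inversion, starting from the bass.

Spelling D major seventh: D–F#–A–C#. In third inversion the seventh is bass, giving C#, D, F#, A from the bottom.

C#, D, F#, A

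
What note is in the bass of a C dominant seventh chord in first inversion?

E

C dominant seventh is C–E–G–Bb. First inversion places the third in the bass: E.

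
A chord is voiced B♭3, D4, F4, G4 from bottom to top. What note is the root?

G

The distinct letter names are Bb, D, F, G. Arranged as a stack of thirds they read G–Bb–D–F, so G is the root (a G minor seventh chord).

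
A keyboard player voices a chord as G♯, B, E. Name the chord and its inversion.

E major, first inversion

The distinct note names are G#, B, E. Stacked in thirds they read E–G#–B, which is a major triad on E.
With the third (G#) in the bass, the chord is in first inversion (figured bass 6).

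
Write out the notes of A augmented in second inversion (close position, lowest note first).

E#, A, C#

A augmented is A–C#–E#. Second inversion puts the fifth (E#) in the bass, with the remaining tones above: E#, A, C#.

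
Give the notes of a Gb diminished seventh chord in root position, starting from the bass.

Gb, Bbb, Dbb, Fbb

Spelling Gb diminished seventh: Gb–Bbb–Dbb–Fbb. In root position the root is bass, giving Gb, Bbb, Dbb, Fbb from the bottom.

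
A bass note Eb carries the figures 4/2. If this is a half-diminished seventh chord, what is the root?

The figures 4/2 mean the seventh of the chord is in the bass. If Eb is the seventh of a half-diminished seventh chord, the root is F (chord tones F–Ab–Cb–Eb).

F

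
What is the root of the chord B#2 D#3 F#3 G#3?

G#

The distinct letter names are B#, D#, F#, G#. Arranged as a stack of thirds they read G#–B#–D#–F#, so G# is the root (a G# dominant seventh chord).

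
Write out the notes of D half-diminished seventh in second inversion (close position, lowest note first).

Ab, C, D, F

Spelling D half-diminished seventh: D–F–Ab–C. In second inversion the fifth is bass, giving Ab, C, D, F from the bottom.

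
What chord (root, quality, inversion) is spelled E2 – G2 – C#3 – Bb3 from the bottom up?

C# diminished seventh, first inversion

Reducing to letter names: E, G, C#, Bb. These stack in thirds as C#–E–G–Bb — a C# diminished seventh chord.
With the third (E) in the bass, the chord is in first inversion (figured bass 6/5).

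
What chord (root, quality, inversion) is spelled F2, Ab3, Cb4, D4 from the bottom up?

The distinct note names are F, Ab, Cb, D. Stacked in thirds they read D–F–Ab–Cb, which is a diminished seventh chord on D.
With the third (F) in the bass, the chord is in first inversion (figured bass 6/5).

D diminished seventh, first inversion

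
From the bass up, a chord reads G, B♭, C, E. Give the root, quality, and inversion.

C dominant seventh, second inversion

The distinct note names are G, Bb, C, E. Stacked in thirds they read C–E–G–Bb, which is a dominant seventh chord on C.
The lowest note is G, the fifth of the chord, so this is second inversion (figured bass 4/3).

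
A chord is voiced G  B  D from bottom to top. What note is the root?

G

Reordering G, B, D into stacked thirds gives G–B–D; the bottom of that stack, G, is the root.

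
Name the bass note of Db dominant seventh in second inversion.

Ab

In second inversion the fifth is lowest. For Db dominant seventh (Db–F–Ab–Cb) that is Ab.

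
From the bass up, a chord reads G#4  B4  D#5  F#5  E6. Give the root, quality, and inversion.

The distinct note names are G#, B, D#, F#, E. Stacked in thirds they read E–G#–B–D#–F#, which is a major ninth chord on E.
G# is the third of E major ninth; third in the bass means first inversion.

E major ninth, first inversion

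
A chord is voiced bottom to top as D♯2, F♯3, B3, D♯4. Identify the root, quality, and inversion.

Reducing to letter names: D#, F#, B. These stack in thirds as B–D#–F# — a B major triad.
D# is the third of B major; third in the bass means first inversion (figured bass 6).

B major, first inversion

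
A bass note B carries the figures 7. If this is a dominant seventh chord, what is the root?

The figures 7 mean the root of the chord is in the bass. If B is the root of a dominant seventh chord, the root is B (chord tones B–D#–F#–A).

B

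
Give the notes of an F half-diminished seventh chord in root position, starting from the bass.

The chord tones are F–Ab–Cb–Eb. With the root (F) lowest for root position: F, Ab, Cb, Eb.

F, Ab, Cb, Eb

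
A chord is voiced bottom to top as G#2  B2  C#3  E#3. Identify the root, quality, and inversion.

Reducing to letter names: G#, B, C#, E#. These stack in thirds as C#–E#–G#–B — a C# dominant seventh chord.
With the fifth (G#) in the bass, the chord is in second inversion (figured bass 4/3).

C# dominant seventh, second inversion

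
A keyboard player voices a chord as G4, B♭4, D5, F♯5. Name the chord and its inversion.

The distinct note names are G, Bb, D, F#. Stacked in thirds they read G–Bb–D–F#, which is a minor-major seventh chord on G.
G is the root of G minor-major seventh; root in the bass means root position (figured bass 7).

G minor-major seventh, root position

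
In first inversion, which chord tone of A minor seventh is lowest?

In first inversion the third is lowest. For A minor seventh (A–C–E–G) that is C.

C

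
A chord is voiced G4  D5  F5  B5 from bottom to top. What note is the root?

G

G, D, F, B are the tones of a G dominant seventh chord (G–B–D–F), making G the root.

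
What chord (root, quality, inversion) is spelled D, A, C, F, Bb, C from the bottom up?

Bb major ninth, first inversion

The pitch classes D, A, C, F, Bb arrange in thirds as Bb–D–F–A–C: a Bb major ninth chord.
D is the third of Bb major ninth; third in the bass means first inversion.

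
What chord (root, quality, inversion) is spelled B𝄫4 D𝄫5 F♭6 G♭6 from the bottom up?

The distinct note names are Bbb, Dbb, Fb, Gb. Stacked in thirds they read Gb–Bbb–Dbb–Fb, which is a half-diminished seventh chord on Gb.
Bbb is the third of Gb half-diminished seventh; third in the bass means first inversion (figured bass 6/5).

Gb half-diminished seventh, first inversion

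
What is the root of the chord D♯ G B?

The distinct letter names are D#, G, B. Arranged as a stack of thirds they read G–B–D#, so G is the root (a G augmented triad).

G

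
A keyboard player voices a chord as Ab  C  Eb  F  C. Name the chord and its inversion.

F minor seventh, first inversion

The distinct note names are Ab, C, Eb, F. Stacked in thirds they read F–Ab–C–Eb, which is a minor seventh chord on F.
Ab is the third of F minor seventh; third in the bass means first inversion (figured bass 6/5).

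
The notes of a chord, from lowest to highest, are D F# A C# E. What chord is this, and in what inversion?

D major ninth, root position

The pitch classes D, F#, A, C#, E arrange in thirds as D–F#–A–C#–E: a D major ninth chord.
With the root (D) in the bass, the chord is in root position.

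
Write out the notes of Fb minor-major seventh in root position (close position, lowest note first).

The chord tones are Fb–Abb–Cb–Eb. With the root (Fb) lowest for root position: Fb, Abb, Cb, Eb.

Fb, Abb, Cb, Eb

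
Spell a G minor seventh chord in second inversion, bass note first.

D, F, G, Bb

G minor seventh is G–Bb–D–F. Second inversion puts the fifth (D) in the bass, with the remaining tones above: D, F, G, Bb.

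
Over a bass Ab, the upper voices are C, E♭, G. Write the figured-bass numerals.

The notes Ab, C, Eb, G stack in thirds as Ab–C–Eb–G — an Ab major seventh chord. The bass Ab is the root, so this is root position: figured 7.

7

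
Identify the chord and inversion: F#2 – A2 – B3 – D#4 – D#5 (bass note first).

B dominant seventh, second inversion

The pitch classes F#, A, B, D# arrange in thirds as B–D#–F#–A: a B dominant seventh chord.
With the fifth (F#) in the bass, the chord is in second inversion (figured bass 4/3).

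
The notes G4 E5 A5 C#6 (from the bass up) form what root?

G, E, A, C# are the tones of an A dominant seventh chord (A–C#–E–G), making A the root.

A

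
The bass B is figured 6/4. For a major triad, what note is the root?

E

The figures 6/4 mean the fifth of the chord is in the bass. If B is the fifth of a major triad, the root is E (chord tones E–G#–B).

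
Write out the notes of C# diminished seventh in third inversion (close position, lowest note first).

The chord tones are C#–E–G–Bb. With the seventh (Bb) lowest for third inversion: Bb, C#, E, G.

Bb, C#, E, G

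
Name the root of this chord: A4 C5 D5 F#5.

D

Reordering A, C, D, F# into stacked thirds gives D–F#–A–C; the bottom of that stack, D, is the root.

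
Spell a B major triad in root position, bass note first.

Spelling B major: B–D#–F#. In root position the root is bass, giving B, D#, F# from the bottom.

B, D#, F#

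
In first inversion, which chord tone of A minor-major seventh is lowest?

C

The third of A minor-major seventh (A–C–E–G#) is C; that is the bass in first inversion.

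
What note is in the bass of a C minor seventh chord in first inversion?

C minor seventh is C–Eb–G–Bb. First inversion places the third in the bass: Eb.

Eb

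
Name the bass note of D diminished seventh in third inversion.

Cb

The seventh of D diminished seventh (D–F–Ab–Cb) is Cb; that is the bass in third inversion.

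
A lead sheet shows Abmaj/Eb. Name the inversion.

second inversion

Abmaj/Eb means Ab major with Eb in the bass. Eb is the fifth of Ab major (Ab–C–Eb), so this is second inversion.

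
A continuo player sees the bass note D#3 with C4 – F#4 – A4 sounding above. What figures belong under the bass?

The notes D#, C, F#, A stack in thirds as D#–F#–A–C — a D# diminished seventh chord. The bass D# is the root, so this is root position: figured 7.

7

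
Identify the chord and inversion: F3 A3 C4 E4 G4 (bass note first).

F major ninth, root position

Reducing to letter names: F, A, C, E, G. These stack in thirds as F–A–C–E–G — an F major ninth chord.
F is the root of F major ninth; root in the bass means root position.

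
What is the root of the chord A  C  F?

F

Reordering A, C, F into stacked thirds gives F–A–C; the bottom of that stack, F, is the root.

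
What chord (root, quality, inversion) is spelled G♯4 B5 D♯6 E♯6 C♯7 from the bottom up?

C# dominant ninth, second inversion

The distinct note names are G#, B, D#, E#, C#. Stacked in thirds they read C#–E#–G#–B–D#, which is a dominant ninth chord on C#.
The lowest note is G#, the fifth of the chord, so this is second inversion.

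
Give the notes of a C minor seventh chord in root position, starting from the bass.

The chord tones are C–Eb–G–Bb. With the root (C) lowest for root position: C, Eb, G, Bb.

C, Eb, G, Bb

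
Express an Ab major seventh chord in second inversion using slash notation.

Second inversion of Ab major seventh has the fifth (Eb) in the bass. As a slash chord: Abmaj7/Eb.

Abmaj7/Eb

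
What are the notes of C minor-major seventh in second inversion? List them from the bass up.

G, B, C, Eb

The chord tones are C–Eb–G–B. With the fifth (G) lowest for second inversion: G, B, C, Eb.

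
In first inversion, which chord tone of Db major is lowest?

The third of Db major (Db–F–Ab) is F; that is the bass in first inversion.

F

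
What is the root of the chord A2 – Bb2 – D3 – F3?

Bb

A, Bb, D, F are the tones of a Bb major seventh chord (Bb–D–F–A), making Bb the root.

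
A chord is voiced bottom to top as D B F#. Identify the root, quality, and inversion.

The pitch classes D, B, F# arrange in thirds as B–D–F#: a B minor triad.
The lowest note is D, the third of the chord, so this is first inversion (figured bass 6).

B minor, first inversion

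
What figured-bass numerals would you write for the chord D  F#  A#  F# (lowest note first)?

The notes D, F#, A# stack in thirds as D–F#–A# — a D augmented triad. The bass D is the root, so this is root position: figured 5/3.

5/3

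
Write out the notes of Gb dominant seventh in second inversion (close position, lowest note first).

Db, Fb, Gb, Bb

The chord tones are Gb–Bb–Db–Fb. With the fifth (Db) lowest for second inversion: Db, Fb, Gb, Bb.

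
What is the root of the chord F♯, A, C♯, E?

Reordering F#, A, C#, E into stacked thirds gives F#–A–C#–E; the bottom of that stack, F#, is the root.

F#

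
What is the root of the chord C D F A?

Reordering C, D, F, A into stacked thirds gives D–F–A–C; the bottom of that stack, D, is the root.

D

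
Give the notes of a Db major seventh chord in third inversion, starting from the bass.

C, Db, F, Ab

The chord tones are Db–F–Ab–C. With the seventh (C) lowest for third inversion: C, Db, F, Ab.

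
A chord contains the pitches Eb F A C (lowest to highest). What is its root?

Eb, F, A, C are the tones of an F dominant seventh chord (F–A–C–Eb), making F the root.

F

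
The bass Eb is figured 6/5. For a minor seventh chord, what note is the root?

The figures 6/5 mean the third of the chord is in the bass. If Eb is the third of a minor seventh chord, the root is C (chord tones C–Eb–G–Bb).

C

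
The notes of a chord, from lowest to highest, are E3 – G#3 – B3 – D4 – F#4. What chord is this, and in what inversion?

E dominant ninth, root position

The distinct note names are E, G#, B, D, F#. Stacked in thirds they read E–G#–B–D–F#, which is a dominant ninth chord on E.
With the root (E) in the bass, the chord is in root position.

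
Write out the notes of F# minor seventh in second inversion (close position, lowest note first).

C#, E, F#, A

Spelling F# minor seventh: F#–A–C#–E. In second inversion the fifth is bass, giving C#, E, F#, A from the bottom.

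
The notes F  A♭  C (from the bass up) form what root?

F

F, Ab, C are the tones of an F minor triad (F–Ab–C), making F the root.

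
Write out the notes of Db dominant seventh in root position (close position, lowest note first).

The chord tones are Db–F–Ab–Cb. With the root (Db) lowest for root position: Db, F, Ab, Cb.

Db, F, Ab, Cb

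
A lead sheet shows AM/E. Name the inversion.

AM/E means A major with E in the bass. E is the fifth of A major (A–C#–E), so this is second inversion.

second inversion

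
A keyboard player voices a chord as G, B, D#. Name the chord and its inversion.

The distinct note names are G, B, D#. Stacked in thirds they read G–B–D#, which is an augmented triad on G.
G is the root of G augmented; root in the bass means root position (figured bass 5/3).

G augmented, root position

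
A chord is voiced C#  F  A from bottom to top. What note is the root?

F

The distinct letter names are C#, F, A. Arranged as a stack of thirds they read F–A–C#, so F is the root (an F augmented triad).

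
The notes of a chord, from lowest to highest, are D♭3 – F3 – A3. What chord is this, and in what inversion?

The distinct note names are Db, F, A. Stacked in thirds they read Db–F–A, which is an augmented triad on Db.
Db is the root of Db augmented; root in the bass means root position (figured bass 5/3).

Db augmented, root position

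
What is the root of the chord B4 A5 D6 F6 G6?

G

Reordering B, A, D, F, G into stacked thirds gives G–B–D–F–A; the bottom of that stack, G, is the root.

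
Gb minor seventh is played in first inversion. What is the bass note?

Bbb

The third of Gb minor seventh (Gb–Bbb–Db–Fb) is Bbb; that is the bass in first inversion.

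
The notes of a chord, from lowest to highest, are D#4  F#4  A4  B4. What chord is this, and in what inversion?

B dominant seventh, first inversion

The pitch classes D#, F#, A, B arrange in thirds as B–D#–F#–A: a B dominant seventh chord.
D# is the third of B dominant seventh; third in the bass means first inversion (figured bass 6/5).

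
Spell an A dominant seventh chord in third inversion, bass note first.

Spelling A dominant seventh: A–C#–E–G. In third inversion the seventh is bass, giving G, A, C#, E from the bottom.

G, A, C#, E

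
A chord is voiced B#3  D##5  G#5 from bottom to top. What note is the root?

G#

The distinct letter names are B#, D##, G#. Arranged as a stack of thirds they read G#–B#–D##, so G# is the root (a G# augmented triad).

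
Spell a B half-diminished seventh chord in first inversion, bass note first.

B half-diminished seventh is B–D–F–A. First inversion puts the third (D) in the bass, with the remaining tones above: D, F, A, B.

D, F, A, B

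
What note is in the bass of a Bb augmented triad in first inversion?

The third of Bb augmented (Bb–D–F#) is D; that is the bass in first inversion.

D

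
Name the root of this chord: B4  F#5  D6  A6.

B

The distinct letter names are B, F#, D, A. Arranged as a stack of thirds they read B–D–F#–A, so B is the root (a B minor seventh chord).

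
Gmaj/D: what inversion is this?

Gmaj/D means G major with D in the bass. D is the fifth of G major (G–B–D), so this is second inversion.

second inversion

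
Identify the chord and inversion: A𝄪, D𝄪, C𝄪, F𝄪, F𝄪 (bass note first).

D## minor seventh, second inversion

Reducing to letter names: A##, D##, C##, F##. These stack in thirds as D##–F##–A##–C## — a D## minor seventh chord.
With the fifth (A##) in the bass, the chord is in second inversion (figured bass 4/3).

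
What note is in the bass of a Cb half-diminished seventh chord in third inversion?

Bbb

In third inversion the seventh is lowest. For Cb half-diminished seventh (Cb–Ebb–Gbb–Bbb) that is Bbb.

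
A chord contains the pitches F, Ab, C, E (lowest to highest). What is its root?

F

Reordering F, Ab, C, E into stacked thirds gives F–Ab–C–E; the bottom of that stack, F, is the root.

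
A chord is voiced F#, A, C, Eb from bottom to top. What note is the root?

Reordering F#, A, C, Eb into stacked thirds gives F#–A–C–Eb; the bottom of that stack, F#, is the root.

F#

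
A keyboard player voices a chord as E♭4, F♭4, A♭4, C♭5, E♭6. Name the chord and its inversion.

Reducing to letter names: Eb, Fb, Ab, Cb. These stack in thirds as Fb–Ab–Cb–Eb — an Fb major seventh chord.
Eb is the seventh of Fb major seventh; seventh in the bass means third inversion (figured bass 4/2).

Fb major seventh, third inversion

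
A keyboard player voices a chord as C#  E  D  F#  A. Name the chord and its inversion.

The pitch classes C#, E, D, F#, A arrange in thirds as D–F#–A–C#–E: a D major ninth chord.
C# is the seventh of D major ninth; seventh in the bass means third inversion.

D major ninth, third inversion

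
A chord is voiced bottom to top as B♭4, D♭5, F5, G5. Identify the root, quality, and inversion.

The distinct note names are Bb, Db, F, G. Stacked in thirds they read G–Bb–Db–F, which is a half-diminished seventh chord on G.
The lowest note is Bb, the third of the chord, so this is first inversion (figured bass 6/5).

G half-diminished seventh, first inversion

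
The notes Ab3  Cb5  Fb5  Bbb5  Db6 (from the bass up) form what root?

Bbb

Ab, Cb, Fb, Bbb, Db are the tones of a Bbb major ninth chord (Bbb–Db–Fb–Ab–Cb), making Bbb the root.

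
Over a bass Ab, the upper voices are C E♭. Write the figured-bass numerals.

The notes Ab, C, Eb stack in thirds as Ab–C–Eb — an Ab major triad. The bass Ab is the root, so this is root position: figured 5/3.

5/3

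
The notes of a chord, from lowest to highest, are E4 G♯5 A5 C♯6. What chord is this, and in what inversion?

The pitch classes E, G#, A, C# arrange in thirds as A–C#–E–G#: an A major seventh chord.
The lowest note is E, the fifth of the chord, so this is second inversion (figured bass 4/3).

A major seventh, second inversion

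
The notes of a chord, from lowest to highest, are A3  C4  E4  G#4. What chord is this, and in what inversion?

A minor-major seventh, root position

The distinct note names are A, C, E, G#. Stacked in thirds they read A–C–E–G#, which is a minor-major seventh chord on A.
With the root (A) in the bass, the chord is in root position (figured bass 7).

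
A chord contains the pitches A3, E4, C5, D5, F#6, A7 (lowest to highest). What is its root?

D

A, E, C, D, F# are the tones of a D dominant ninth chord (D–F#–A–C–E), making D the root.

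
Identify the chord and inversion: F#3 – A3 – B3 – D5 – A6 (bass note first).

The pitch classes F#, A, B, D arrange in thirds as B–D–F#–A: a B minor seventh chord.
F# is the fifth of B minor seventh; fifth in the bass means second inversion (figured bass 4/3).

B minor seventh, second inversion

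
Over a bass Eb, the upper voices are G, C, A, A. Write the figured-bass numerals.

The notes Eb, G, C, A stack in thirds as A–C–Eb–G — an A half-diminished seventh chord. The bass Eb is the fifth, so this is second inversion: figured 4/3.

4/3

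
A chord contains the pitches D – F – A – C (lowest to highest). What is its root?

D

D, F, A, C are the tones of a D minor seventh chord (D–F–A–C), making D the root.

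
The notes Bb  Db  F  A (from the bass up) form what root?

Reordering Bb, Db, F, A into stacked thirds gives Bb–Db–F–A; the bottom of that stack, Bb, is the root.

Bb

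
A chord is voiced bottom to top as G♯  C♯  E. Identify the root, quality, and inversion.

C# minor, second inversion

Reducing to letter names: G#, C#, E. These stack in thirds as C#–E–G# — a C# minor triad.
G# is the fifth of C# minor; fifth in the bass means second inversion (figured bass 6/4).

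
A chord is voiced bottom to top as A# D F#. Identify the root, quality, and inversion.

The distinct note names are A#, D, F#. Stacked in thirds they read D–F#–A#, which is an augmented triad on D.
The lowest note is A#, the fifth of the chord, so this is second inversion (figured bass 6/4).

D augmented, second inversion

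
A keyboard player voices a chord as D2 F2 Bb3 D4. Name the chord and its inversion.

Bb major, first inversion

The pitch classes D, F, Bb arrange in thirds as Bb–D–F: a Bb major triad.
The lowest note is D, the third of the chord, so this is first inversion (figured bass 6).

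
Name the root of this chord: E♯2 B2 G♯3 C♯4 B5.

E#, B, G#, C# are the tones of a C# dominant seventh chord (C#–E#–G#–B), making C# the root.

C#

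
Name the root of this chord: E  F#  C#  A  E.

The distinct letter names are E, F#, C#, A. Arranged as a stack of thirds they read F#–A–C#–E, so F# is the root (an F# minor seventh chord).

F#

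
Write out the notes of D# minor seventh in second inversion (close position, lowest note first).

A#, C#, D#, F#

The chord tones are D#–F#–A#–C#. With the fifth (A#) lowest for second inversion: A#, C#, D#, F#.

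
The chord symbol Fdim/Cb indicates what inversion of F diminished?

second inversion

Fdim/Cb means F diminished with Cb in the bass. Cb is the fifth of F diminished (F–Ab–Cb), so this is second inversion.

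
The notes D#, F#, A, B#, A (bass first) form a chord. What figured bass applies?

The notes D#, F#, A, B# stack in thirds as B#–D#–F#–A — a B# diminished seventh chord. The bass D# is the third, so this is first inversion: figured 6/5.

6/5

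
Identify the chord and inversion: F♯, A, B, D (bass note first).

B minor seventh, second inversion

The pitch classes F#, A, B, D arrange in thirds as B–D–F#–A: a B minor seventh chord.
With the fifth (F#) in the bass, the chord is in second inversion (figured bass 4/3).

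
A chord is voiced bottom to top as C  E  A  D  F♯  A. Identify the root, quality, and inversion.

D dominant ninth, third inversion

The pitch classes C, E, A, D, F# arrange in thirds as D–F#–A–C–E: a D dominant ninth chord.
With the seventh (C) in the bass, the chord is in third inversion.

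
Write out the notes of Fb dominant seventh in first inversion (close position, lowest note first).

The chord tones are Fb–Ab–Cb–Ebb. With the third (Ab) lowest for first inversion: Ab, Cb, Ebb, Fb.

Ab, Cb, Ebb, Fb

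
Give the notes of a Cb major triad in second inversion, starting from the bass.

Gb, Cb, Eb

The chord tones are Cb–Eb–Gb. With the fifth (Gb) lowest for second inversion: Gb, Cb, Eb.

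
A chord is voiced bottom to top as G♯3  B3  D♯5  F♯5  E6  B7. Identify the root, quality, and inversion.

Reducing to letter names: G#, B, D#, F#, E. These stack in thirds as E–G#–B–D#–F# — an E major ninth chord.
G# is the third of E major ninth; third in the bass means first inversion.

E major ninth, first inversion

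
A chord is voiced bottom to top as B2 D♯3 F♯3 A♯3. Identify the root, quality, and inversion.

The pitch classes B, D#, F#, A# arrange in thirds as B–D#–F#–A#: a B major seventh chord.
With the root (B) in the bass, the chord is in root position (figured bass 7).

B major seventh, root position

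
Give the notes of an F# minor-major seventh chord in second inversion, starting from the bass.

Spelling F# minor-major seventh: F#–A–C#–E#. In second inversion the fifth is bass, giving C#, E#, F#, A from the bottom.

C#, E#, F#, A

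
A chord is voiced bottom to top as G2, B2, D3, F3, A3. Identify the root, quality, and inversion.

G dominant ninth, root position

The distinct note names are G, B, D, F, A. Stacked in thirds they read G–B–D–F–A, which is a dominant ninth chord on G.
With the root (G) in the bass, the chord is in root position.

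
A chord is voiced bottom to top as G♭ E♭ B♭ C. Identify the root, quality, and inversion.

The pitch classes Gb, Eb, Bb, C arrange in thirds as C–Eb–Gb–Bb: a C half-diminished seventh chord.
With the fifth (Gb) in the bass, the chord is in second inversion (figured bass 4/3).

C half-diminished seventh, second inversion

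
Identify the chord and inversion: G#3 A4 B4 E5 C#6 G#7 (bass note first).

A major ninth, third inversion

The pitch classes G#, A, B, E, C# arrange in thirds as A–C#–E–G#–B: an A major ninth chord.
The lowest note is G#, the seventh of the chord, so this is third inversion.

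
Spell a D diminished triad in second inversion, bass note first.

Ab, D, F

Spelling D diminished: D–F–Ab. In second inversion the fifth is bass, giving Ab, D, F from the bottom.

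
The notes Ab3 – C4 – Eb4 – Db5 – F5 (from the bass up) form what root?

Ab, C, Eb, Db, F are the tones of a Db major ninth chord (Db–F–Ab–C–Eb), making Db the root.

Db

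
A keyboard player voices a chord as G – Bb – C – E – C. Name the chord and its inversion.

The pitch classes G, Bb, C, E arrange in thirds as C–E–G–Bb: a C dominant seventh chord.
With the fifth (G) in the bass, the chord is in second inversion (figured bass 4/3).

C dominant seventh, second inversion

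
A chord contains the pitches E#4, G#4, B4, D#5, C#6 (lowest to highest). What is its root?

E#, G#, B, D#, C# are the tones of a C# dominant ninth chord (C#–E#–G#–B–D#), making C# the root.

C#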